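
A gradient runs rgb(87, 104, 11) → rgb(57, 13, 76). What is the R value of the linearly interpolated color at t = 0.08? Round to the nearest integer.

85

R = 87 + 0.08 × (57 − 87) = 84.6 → 85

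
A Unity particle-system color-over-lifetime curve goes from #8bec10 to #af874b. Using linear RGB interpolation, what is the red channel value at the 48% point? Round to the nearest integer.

R₁ = 139 (from #8bec10), R₂ = 175 (from #af874b).
R = 139 + 0.48 × (175 − 139) = 156.28 → 156

156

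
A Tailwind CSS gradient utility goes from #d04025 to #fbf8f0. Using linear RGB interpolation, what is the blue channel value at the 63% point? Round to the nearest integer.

B₁ = 37 (from #d04025), B₂ = 240 (from #fbf8f0).
B = 37 + 0.63 × (240 − 37) = 164.89 → 165

165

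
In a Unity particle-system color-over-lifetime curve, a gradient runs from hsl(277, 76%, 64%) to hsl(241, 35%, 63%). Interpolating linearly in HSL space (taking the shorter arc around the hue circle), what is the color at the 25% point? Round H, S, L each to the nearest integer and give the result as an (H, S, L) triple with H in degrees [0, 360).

(268, 66, 64)

Hue arc: Δh = 241 − 277 = -36° (|Δh| ≤ 180, already the shorter path).
H = 277 + 0.25 × (-36) = 268 → 268°
S = 76 + 0.25 × (35 − 76) = 65.75 → 66%
L = 64 + 0.25 × (63 − 64) = 63.75 → 64%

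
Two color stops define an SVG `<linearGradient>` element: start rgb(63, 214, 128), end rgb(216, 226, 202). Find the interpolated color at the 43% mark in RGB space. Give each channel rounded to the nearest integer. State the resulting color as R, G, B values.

43% corresponds to t = 0.43.
R = 63 + 0.43 × (216 − 63) = 63 + 0.43 × 153 = 128.79 → 129
G = 214 + 0.43 × (226 − 214) = 214 + 0.43 × 12 = 219.16 → 219
B = 128 + 0.43 × (202 − 128) = 128 + 0.43 × 74 = 159.82 → 160
So the blended color is (129, 219, 160), about #81dba0.

(129, 219, 160)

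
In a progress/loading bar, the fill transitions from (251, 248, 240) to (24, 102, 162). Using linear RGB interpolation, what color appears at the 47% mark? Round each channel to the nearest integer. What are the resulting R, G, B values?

47% corresponds to t = 0.47.
R = 251 + 0.47 × (24 − 251) = 251 + 0.47 × -227 = 144.31 → 144
G = 248 + 0.47 × (102 − 248) = 248 + 0.47 × -146 = 179.38 → 179
B = 240 + 0.47 × (162 − 240) = 240 + 0.47 × -78 = 203.34 → 203
So the blended color is (144, 179, 203), about #90b3cb.

(144, 179, 203)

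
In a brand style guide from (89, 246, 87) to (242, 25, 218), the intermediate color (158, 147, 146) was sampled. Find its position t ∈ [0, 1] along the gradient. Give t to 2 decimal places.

Invert the lerp on the G channel (largest span, 221): t = (147 − 246) / (25 − 246) = -99/-221 = 0.44796.
Check on R: (158 − 89)/(242 − 89) = 0.451 ✓

0.45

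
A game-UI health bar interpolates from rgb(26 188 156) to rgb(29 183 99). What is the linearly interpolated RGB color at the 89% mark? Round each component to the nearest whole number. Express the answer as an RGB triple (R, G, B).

(29, 184, 105)

89% corresponds to t = 0.89.
R = 26 + 0.89 × (29 − 26) = 26 + 0.89 × 3 = 28.67 → 29
G = 188 + 0.89 × (183 − 188) = 188 + 0.89 × -5 = 183.55 → 184
B = 156 + 0.89 × (99 − 156) = 156 + 0.89 × -57 = 105.27 → 105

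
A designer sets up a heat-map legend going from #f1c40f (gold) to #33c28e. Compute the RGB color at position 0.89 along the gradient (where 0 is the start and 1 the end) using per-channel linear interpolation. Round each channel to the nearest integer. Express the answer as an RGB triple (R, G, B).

(72, 194, 128)

#f1c40f → (241, 196, 15); #33c28e → (51, 194, 142).
R = 241 + 0.89 × (51 − 241) = 241 + 0.89 × -190 = 71.9 → 72
G = 196 + 0.89 × (194 − 196) = 196 + 0.89 × -2 = 194.22 → 194
B = 15 + 0.89 × (142 − 15) = 15 + 0.89 × 127 = 128.03 → 128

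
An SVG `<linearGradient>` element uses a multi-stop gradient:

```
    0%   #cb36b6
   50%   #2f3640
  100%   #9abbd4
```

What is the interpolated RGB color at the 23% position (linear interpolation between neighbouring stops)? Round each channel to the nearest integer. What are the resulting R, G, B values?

(131, 54, 128)

23% lies between the 0% and 50% stops, so the local fraction is t = (23 − 0)/(50 − 0) = 23/50 ≈ 0.46.
#cb36b6 → (203, 54, 182); #2f3640 → (47, 54, 64).
R = 203 + 0.46 × (47 − 203) = 131.24 → 131
G = 54 + 0.46 × (54 − 54) = 54 → 54
B = 182 + 0.46 × (64 − 182) = 127.72 → 128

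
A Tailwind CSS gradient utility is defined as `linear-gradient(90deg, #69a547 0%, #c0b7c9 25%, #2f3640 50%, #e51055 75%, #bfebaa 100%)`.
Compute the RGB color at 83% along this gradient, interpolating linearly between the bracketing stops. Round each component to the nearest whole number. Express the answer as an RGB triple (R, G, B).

(217, 86, 112)

83% lies between the 75% and 100% stops, so the local fraction is t = (83 − 75)/(100 − 75) = 8/25 ≈ 0.32.
#e51055 → (229, 16, 85); #bfebaa → (191, 235, 170).
R = 229 + 0.32 × (191 − 229) = 216.84 → 217
G = 16 + 0.32 × (235 − 16) = 86.08 → 86
B = 85 + 0.32 × (170 − 85) = 112.2 → 112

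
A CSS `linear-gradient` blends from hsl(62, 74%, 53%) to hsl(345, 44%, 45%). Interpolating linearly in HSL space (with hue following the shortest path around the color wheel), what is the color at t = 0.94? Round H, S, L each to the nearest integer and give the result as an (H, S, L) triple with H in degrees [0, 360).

Hue: 345 − 62 = 283°, but |283| > 180 so the shorter arc goes the other way: Δh = 283 − 360 = -77°.
H = 62 + 0.94 × (-77) = -10.38 → -10 → -10 mod 360 = 350°
S = 74 + 0.94 × (44 − 74) = 45.8 → 46%
L = 53 + 0.94 × (45 − 53) = 45.48 → 45%

(350, 46, 45)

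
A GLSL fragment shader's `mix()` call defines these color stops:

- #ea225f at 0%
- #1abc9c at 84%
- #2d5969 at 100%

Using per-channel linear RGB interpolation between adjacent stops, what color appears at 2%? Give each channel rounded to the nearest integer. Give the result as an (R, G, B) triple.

(229, 38, 96)

2% lies between the 0% and 84% stops, so the local fraction is t = (2 − 0)/(84 − 0) = 2/84 ≈ 0.0238.
#ea225f → (234, 34, 95); #1abc9c → (26, 188, 156).
R = 234 + 0.0238 × (26 − 234) = 229.05 → 229
G = 34 + 0.0238 × (188 − 34) = 37.665 → 38
B = 95 + 0.0238 × (156 − 95) = 96.452 → 96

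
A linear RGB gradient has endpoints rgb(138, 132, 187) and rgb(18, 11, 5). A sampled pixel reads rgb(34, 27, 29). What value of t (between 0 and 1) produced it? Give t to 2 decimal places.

Invert the lerp on the B channel (largest span, 182): t = (29 − 187) / (5 − 187) = -158/-182 = 0.86813.
Check on R: (34 − 138)/(18 − 138) = 0.8667 ✓

0.87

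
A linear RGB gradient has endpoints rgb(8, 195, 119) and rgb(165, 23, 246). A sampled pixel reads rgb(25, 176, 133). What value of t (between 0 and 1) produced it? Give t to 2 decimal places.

Invert the lerp on the G channel (largest span, 172): t = (176 − 195) / (23 − 195) = -19/-172 = 0.11047.
Check on R: (25 − 8)/(165 − 8) = 0.1083 ✓

0.11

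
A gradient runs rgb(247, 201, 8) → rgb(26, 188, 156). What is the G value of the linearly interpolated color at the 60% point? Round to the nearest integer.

193

G = 201 + 0.6 × (188 − 201) = 193.2 → 193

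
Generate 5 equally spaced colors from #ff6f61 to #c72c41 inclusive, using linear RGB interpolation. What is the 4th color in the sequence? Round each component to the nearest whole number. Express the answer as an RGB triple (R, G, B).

With 5 swatches and endpoints inclusive, swatch 4 sits at t = (4 − 1)/(5 − 1) = 3/4 ≈ 0.75.
#ff6f61 → (255, 111, 97); #c72c41 → (199, 44, 65).
R = 255 + 0.75 × (199 − 255) = 213 → 213
G = 111 + 0.75 × (44 − 111) = 60.75 → 61
B = 97 + 0.75 × (65 − 97) = 73 → 73

(213, 61, 73)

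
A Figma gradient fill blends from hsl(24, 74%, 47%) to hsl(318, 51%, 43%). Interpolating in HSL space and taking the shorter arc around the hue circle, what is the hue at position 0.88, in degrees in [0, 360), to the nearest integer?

Hue: 318 − 24 = 294°, but |294| > 180 so the shorter arc goes the other way: Δh = 294 − 360 = -66°.
H = 24 + 0.88 × (-66) = -34.08 → -34 → -34 mod 360 = 326°

326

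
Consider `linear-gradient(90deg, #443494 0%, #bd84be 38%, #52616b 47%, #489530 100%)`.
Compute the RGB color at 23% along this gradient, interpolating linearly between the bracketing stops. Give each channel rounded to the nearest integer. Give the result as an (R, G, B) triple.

(141, 100, 173)

23% lies between the 0% and 38% stops, so the local fraction is t = (23 − 0)/(38 − 0) = 23/38 ≈ 0.6053.
#443494 → (68, 52, 148); #bd84be → (189, 132, 190).
R = 68 + 0.6053 × (189 − 68) = 141.241 → 141
G = 52 + 0.6053 × (132 − 52) = 100.424 → 100
B = 148 + 0.6053 × (190 − 148) = 173.423 → 173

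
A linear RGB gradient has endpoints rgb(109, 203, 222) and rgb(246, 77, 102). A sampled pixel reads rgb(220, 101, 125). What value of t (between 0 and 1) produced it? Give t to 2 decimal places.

0.81

Invert the lerp on the R channel (largest span, 137): t = (220 − 109) / (246 − 109) = 111/137 = 0.81022.
Check on G: (101 − 203)/(77 − 203) = 0.8095 ✓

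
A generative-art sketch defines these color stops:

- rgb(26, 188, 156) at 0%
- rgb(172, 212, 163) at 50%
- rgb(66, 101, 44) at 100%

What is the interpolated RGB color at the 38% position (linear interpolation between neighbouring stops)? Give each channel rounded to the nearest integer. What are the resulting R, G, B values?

(137, 206, 161)

38% lies between the 0% and 50% stops, so the local fraction is t = (38 − 0)/(50 − 0) = 38/50 ≈ 0.76.
R = 26 + 0.76 × (172 − 26) = 136.96 → 137
G = 188 + 0.76 × (212 − 188) = 206.24 → 206
B = 156 + 0.76 × (163 − 156) = 161.32 → 161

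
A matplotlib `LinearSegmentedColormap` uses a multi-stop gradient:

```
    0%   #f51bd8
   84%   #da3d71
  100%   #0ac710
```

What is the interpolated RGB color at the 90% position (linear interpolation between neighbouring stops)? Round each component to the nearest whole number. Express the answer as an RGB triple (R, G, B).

(140, 113, 77)

90% lies between the 84% and 100% stops, so the local fraction is t = (90 − 84)/(100 − 84) = 6/16 ≈ 0.375.
#da3d71 → (218, 61, 113); #0ac710 → (10, 199, 16).
R = 218 + 0.375 × (10 − 218) = 140 → 140
G = 61 + 0.375 × (199 − 61) = 112.75 → 113
B = 113 + 0.375 × (16 − 113) = 76.625 → 77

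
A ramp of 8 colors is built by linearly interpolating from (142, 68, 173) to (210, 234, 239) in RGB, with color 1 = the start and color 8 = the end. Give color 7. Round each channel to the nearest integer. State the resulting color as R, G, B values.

(200, 210, 230)

With 8 swatches and endpoints inclusive, swatch 7 sits at t = (7 − 1)/(8 − 1) = 6/7 ≈ 0.8571.
R = 142 + 0.8571 × (210 − 142) = 200.283 → 200
G = 68 + 0.8571 × (234 − 68) = 210.279 → 210
B = 173 + 0.8571 × (239 − 173) = 229.569 → 230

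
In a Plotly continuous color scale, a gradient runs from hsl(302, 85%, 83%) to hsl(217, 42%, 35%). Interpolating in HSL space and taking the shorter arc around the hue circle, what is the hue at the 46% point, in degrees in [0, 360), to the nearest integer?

Hue arc: Δh = 217 − 302 = -85° (|Δh| ≤ 180, already the shorter path).
H = 302 + 0.46 × (-85) = 262.9 → 263°

263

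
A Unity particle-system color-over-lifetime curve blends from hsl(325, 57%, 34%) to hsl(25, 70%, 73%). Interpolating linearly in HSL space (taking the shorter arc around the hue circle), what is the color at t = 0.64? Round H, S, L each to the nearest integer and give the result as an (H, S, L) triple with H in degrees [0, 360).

(3, 65, 59)

Hue: 25 − 325 = -300°, but |-300| > 180 so the shorter arc goes the other way: Δh = -300 + 360 = 60°.
H = 325 + 0.64 × (60) = 363.4 → 363 → 363 mod 360 = 3°
S = 57 + 0.64 × (70 − 57) = 65.32 → 65%
L = 34 + 0.64 × (73 − 34) = 58.96 → 59%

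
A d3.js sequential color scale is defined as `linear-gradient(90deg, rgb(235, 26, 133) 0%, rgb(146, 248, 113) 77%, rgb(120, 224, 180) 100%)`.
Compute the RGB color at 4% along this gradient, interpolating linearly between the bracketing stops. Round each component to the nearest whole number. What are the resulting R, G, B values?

(230, 38, 132)

4% lies between the 0% and 77% stops, so the local fraction is t = (4 − 0)/(77 − 0) = 4/77 ≈ 0.0519.
R = 235 + 0.0519 × (146 − 235) = 230.381 → 230
G = 26 + 0.0519 × (248 − 26) = 37.522 → 38
B = 133 + 0.0519 × (113 − 133) = 131.962 → 132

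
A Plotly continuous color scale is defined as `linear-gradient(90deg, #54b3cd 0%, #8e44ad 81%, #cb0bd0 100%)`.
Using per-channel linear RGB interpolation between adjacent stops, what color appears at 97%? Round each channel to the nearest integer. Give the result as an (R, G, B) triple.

97% lies between the 81% and 100% stops, so the local fraction is t = (97 − 81)/(100 − 81) = 16/19 ≈ 0.8421.
#8e44ad → (142, 68, 173); #cb0bd0 → (203, 11, 208).
R = 142 + 0.8421 × (203 − 142) = 193.368 → 193
G = 68 + 0.8421 × (11 − 68) = 20 → 20
B = 173 + 0.8421 × (208 − 173) = 202.474 → 202

(193, 20, 202)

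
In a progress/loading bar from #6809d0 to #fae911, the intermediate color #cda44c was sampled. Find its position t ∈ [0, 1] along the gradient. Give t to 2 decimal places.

0.69

Invert the lerp on the G channel (largest span, 224): t = (164 − 9) / (233 − 9) = 155/224 = 0.69196.
Check on R: (205 − 104)/(250 − 104) = 0.6918 ✓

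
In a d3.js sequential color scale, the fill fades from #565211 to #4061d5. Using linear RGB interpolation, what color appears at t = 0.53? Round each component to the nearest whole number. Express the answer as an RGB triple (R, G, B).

(74, 90, 121)

#565211 → (86, 82, 17); #4061d5 → (64, 97, 213).
R = 86 + 0.53 × (64 − 86) = 86 + 0.53 × -22 = 74.34 → 74
G = 82 + 0.53 × (97 − 82) = 82 + 0.53 × 15 = 89.95 → 90
B = 17 + 0.53 × (213 − 17) = 17 + 0.53 × 196 = 120.88 → 121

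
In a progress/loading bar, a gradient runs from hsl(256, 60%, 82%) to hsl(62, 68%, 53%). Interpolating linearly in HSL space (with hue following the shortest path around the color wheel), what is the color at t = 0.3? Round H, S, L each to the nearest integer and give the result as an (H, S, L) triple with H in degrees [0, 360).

(306, 62, 73)

Hue: 62 − 256 = -194°, but |-194| > 180 so the shorter arc goes the other way: Δh = -194 + 360 = 166°.
H = 256 + 0.3 × (166) = 305.8 → 306°
S = 60 + 0.3 × (68 − 60) = 62.4 → 62%
L = 82 + 0.3 × (53 − 82) = 73.3 → 73%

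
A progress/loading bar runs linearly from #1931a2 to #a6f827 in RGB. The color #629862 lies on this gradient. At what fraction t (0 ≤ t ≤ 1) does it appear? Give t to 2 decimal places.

0.52

Invert the lerp on the G channel (largest span, 199): t = (152 − 49) / (248 − 49) = 103/199 = 0.51759.
Check on R: (98 − 25)/(166 − 25) = 0.5177 ✓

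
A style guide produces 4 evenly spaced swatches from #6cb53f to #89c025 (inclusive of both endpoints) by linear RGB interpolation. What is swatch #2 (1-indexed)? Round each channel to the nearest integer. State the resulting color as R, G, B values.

(118, 185, 54)

With 4 swatches and endpoints inclusive, swatch 2 sits at t = (2 − 1)/(4 − 1) = 1/3 ≈ 0.3333.
#6cb53f → (108, 181, 63); #89c025 → (137, 192, 37).
R = 108 + 0.3333 × (137 − 108) = 117.666 → 118
G = 181 + 0.3333 × (192 − 181) = 184.666 → 185
B = 63 + 0.3333 × (37 − 63) = 54.334 → 54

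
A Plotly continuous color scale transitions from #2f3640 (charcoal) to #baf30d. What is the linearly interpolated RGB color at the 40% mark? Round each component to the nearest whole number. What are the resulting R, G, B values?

#2f3640 → (47, 54, 64); #baf30d → (186, 243, 13).
40% corresponds to t = 0.4.
R = 47 + 0.4 × (186 − 47) = 47 + 0.4 × 139 = 102.6 → 103
G = 54 + 0.4 × (243 − 54) = 54 + 0.4 × 189 = 129.6 → 130
B = 64 + 0.4 × (13 − 64) = 64 + 0.4 × -51 = 43.6 → 44

(103, 130, 44)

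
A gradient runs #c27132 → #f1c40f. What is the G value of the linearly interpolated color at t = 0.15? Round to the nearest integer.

G₁ = 113 (from #c27132), G₂ = 196 (from #f1c40f).
G = 113 + 0.15 × (196 − 113) = 125.45 → 125

125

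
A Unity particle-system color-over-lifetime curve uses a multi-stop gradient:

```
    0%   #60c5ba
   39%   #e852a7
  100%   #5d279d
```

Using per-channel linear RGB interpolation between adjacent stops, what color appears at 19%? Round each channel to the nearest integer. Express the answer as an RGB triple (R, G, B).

19% lies between the 0% and 39% stops, so the local fraction is t = (19 − 0)/(39 − 0) = 19/39 ≈ 0.4872.
#60c5ba → (96, 197, 186); #e852a7 → (232, 82, 167).
R = 96 + 0.4872 × (232 − 96) = 162.259 → 162
G = 197 + 0.4872 × (82 − 197) = 140.972 → 141
B = 186 + 0.4872 × (167 − 186) = 176.743 → 177

(162, 141, 177)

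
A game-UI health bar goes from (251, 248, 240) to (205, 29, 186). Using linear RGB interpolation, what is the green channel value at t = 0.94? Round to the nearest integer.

42

G = 248 + 0.94 × (29 − 248) = 42.14 → 42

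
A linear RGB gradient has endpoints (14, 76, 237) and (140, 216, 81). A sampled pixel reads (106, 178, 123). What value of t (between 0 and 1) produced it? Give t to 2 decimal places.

0.73

Invert the lerp on the B channel (largest span, 156): t = (123 − 237) / (81 − 237) = -114/-156 = 0.73077.
Check on R: (106 − 14)/(140 − 14) = 0.7302 ✓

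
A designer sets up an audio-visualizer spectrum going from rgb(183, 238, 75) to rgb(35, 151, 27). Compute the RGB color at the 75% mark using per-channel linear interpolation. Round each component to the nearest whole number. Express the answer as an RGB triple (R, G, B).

75% corresponds to t = 0.75.
R = 183 + 0.75 × (35 − 183) = 183 + 0.75 × -148 = 72 → 72
G = 238 + 0.75 × (151 − 238) = 238 + 0.75 × -87 = 172.75 → 173
B = 75 + 0.75 × (27 − 75) = 75 + 0.75 × -48 = 39 → 39

(72, 173, 39)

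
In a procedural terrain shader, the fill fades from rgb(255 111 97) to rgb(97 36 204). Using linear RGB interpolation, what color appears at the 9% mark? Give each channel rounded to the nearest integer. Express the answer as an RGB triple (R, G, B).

(241, 104, 107)

9% corresponds to t = 0.09.
R = 255 + 0.09 × (97 − 255) = 255 + 0.09 × -158 = 240.78 → 241
G = 111 + 0.09 × (36 − 111) = 111 + 0.09 × -75 = 104.25 → 104
B = 97 + 0.09 × (204 − 97) = 97 + 0.09 × 107 = 106.63 → 107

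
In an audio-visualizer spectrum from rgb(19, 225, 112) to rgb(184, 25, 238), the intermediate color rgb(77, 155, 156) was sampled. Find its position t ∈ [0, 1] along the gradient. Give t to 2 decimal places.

0.35

Invert the lerp on the G channel (largest span, 200): t = (155 − 225) / (25 − 225) = -70/-200 = 0.35.
Check on R: (77 − 19)/(184 − 19) = 0.3515 ✓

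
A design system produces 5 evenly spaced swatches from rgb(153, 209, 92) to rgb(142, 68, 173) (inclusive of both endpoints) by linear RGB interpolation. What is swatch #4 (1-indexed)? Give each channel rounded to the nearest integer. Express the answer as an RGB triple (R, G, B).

(145, 103, 153)

With 5 swatches and endpoints inclusive, swatch 4 sits at t = (4 − 1)/(5 − 1) = 3/4 ≈ 0.75.
R = 153 + 0.75 × (142 − 153) = 144.75 → 145
G = 209 + 0.75 × (68 − 209) = 103.25 → 103
B = 92 + 0.75 × (173 − 92) = 152.75 → 153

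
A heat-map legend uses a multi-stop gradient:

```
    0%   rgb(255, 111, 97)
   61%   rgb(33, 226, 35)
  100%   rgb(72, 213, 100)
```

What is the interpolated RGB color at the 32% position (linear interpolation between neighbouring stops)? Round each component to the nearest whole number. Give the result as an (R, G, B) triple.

32% lies between the 0% and 61% stops, so the local fraction is t = (32 − 0)/(61 − 0) = 32/61 ≈ 0.5246.
R = 255 + 0.5246 × (33 − 255) = 138.539 → 139
G = 111 + 0.5246 × (226 − 111) = 171.329 → 171
B = 97 + 0.5246 × (35 − 97) = 64.475 → 64

(139, 171, 64)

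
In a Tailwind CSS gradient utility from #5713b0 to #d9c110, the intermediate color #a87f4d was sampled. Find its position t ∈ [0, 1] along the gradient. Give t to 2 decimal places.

Invert the lerp on the G channel (largest span, 174): t = (127 − 19) / (193 − 19) = 108/174 = 0.62069.
Check on R: (168 − 87)/(217 − 87) = 0.6231 ✓

0.62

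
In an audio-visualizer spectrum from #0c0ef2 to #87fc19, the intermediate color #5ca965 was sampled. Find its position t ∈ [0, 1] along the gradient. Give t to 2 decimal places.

Invert the lerp on the G channel (largest span, 238): t = (169 − 14) / (252 − 14) = 155/238 = 0.65126.
Check on R: (92 − 12)/(135 − 12) = 0.6504 ✓

0.65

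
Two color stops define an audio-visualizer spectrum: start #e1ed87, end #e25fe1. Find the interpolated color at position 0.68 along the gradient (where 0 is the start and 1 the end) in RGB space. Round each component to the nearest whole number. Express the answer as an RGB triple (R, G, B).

(226, 140, 196)

#e1ed87 → (225, 237, 135); #e25fe1 → (226, 95, 225).
R = 225 + 0.68 × (226 − 225) = 225 + 0.68 × 1 = 225.68 → 226
G = 237 + 0.68 × (95 − 237) = 237 + 0.68 × -142 = 140.44 → 140
B = 135 + 0.68 × (225 − 135) = 135 + 0.68 × 90 = 196.2 → 196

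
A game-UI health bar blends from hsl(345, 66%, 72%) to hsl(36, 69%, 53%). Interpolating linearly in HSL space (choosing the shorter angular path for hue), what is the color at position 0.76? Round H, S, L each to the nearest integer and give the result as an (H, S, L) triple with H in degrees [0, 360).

(24, 68, 58)

Hue: 36 − 345 = -309°, but |-309| > 180 so the shorter arc goes the other way: Δh = -309 + 360 = 51°.
H = 345 + 0.76 × (51) = 383.76 → 384 → 384 mod 360 = 24°
S = 66 + 0.76 × (69 − 66) = 68.28 → 68%
L = 72 + 0.76 × (53 − 72) = 57.56 → 58%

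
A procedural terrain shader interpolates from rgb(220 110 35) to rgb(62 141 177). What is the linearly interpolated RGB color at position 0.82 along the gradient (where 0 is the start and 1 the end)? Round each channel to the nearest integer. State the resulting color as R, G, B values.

R = 220 + 0.82 × (62 − 220) = 220 + 0.82 × -158 = 90.44 → 90
G = 110 + 0.82 × (141 − 110) = 110 + 0.82 × 31 = 135.42 → 135
B = 35 + 0.82 × (177 − 35) = 35 + 0.82 × 142 = 151.44 → 151
So the blended color is (90, 135, 151), about #5a8797.

(90, 135, 151)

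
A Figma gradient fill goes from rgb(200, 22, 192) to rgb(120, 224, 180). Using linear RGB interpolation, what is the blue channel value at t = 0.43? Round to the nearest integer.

187

B = 192 + 0.43 × (180 − 192) = 186.84 → 187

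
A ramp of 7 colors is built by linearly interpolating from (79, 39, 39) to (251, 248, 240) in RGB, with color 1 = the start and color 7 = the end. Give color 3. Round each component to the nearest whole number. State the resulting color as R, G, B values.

With 7 swatches and endpoints inclusive, swatch 3 sits at t = (3 − 1)/(7 − 1) = 2/6 ≈ 0.3333.
R = 79 + 0.3333 × (251 − 79) = 136.328 → 136
G = 39 + 0.3333 × (248 − 39) = 108.66 → 109
B = 39 + 0.3333 × (240 − 39) = 105.993 → 106

(136, 109, 106)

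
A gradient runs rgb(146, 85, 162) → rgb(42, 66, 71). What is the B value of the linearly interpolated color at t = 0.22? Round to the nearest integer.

142

B = 162 + 0.22 × (71 − 162) = 141.98 → 142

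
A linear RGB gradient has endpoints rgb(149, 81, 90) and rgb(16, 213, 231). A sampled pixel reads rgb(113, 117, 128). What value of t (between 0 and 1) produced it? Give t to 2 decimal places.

Invert the lerp on the B channel (largest span, 141): t = (128 − 90) / (231 − 90) = 38/141 = 0.2695.
Check on R: (113 − 149)/(16 − 149) = 0.2707 ✓

0.27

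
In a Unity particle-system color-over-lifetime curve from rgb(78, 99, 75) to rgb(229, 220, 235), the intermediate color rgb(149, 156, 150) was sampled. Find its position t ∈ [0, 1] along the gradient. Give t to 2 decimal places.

Invert the lerp on the B channel (largest span, 160): t = (150 − 75) / (235 − 75) = 75/160 = 0.46875.
Check on R: (149 − 78)/(229 − 78) = 0.4702 ✓

0.47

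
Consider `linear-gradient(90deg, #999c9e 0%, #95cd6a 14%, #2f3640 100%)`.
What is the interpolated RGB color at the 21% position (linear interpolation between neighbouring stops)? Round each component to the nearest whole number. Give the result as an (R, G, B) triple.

(141, 193, 103)

21% lies between the 14% and 100% stops, so the local fraction is t = (21 − 14)/(100 − 14) = 7/86 ≈ 0.0814.
#95cd6a → (149, 205, 106); #2f3640 → (47, 54, 64).
R = 149 + 0.0814 × (47 − 149) = 140.697 → 141
G = 205 + 0.0814 × (54 − 205) = 192.709 → 193
B = 106 + 0.0814 × (64 − 106) = 102.581 → 103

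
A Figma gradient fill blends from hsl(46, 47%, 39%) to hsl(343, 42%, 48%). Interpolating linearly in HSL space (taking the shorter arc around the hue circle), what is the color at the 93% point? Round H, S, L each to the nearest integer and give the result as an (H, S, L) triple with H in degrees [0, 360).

(347, 42, 47)

Hue: 343 − 46 = 297°, but |297| > 180 so the shorter arc goes the other way: Δh = 297 − 360 = -63°.
H = 46 + 0.93 × (-63) = -12.59 → -13 → -13 mod 360 = 347°
S = 47 + 0.93 × (42 − 47) = 42.35 → 42%
L = 39 + 0.93 × (48 − 39) = 47.37 → 47%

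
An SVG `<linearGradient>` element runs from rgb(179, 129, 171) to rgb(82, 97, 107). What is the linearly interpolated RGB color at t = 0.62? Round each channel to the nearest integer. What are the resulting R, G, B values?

R = 179 + 0.62 × (82 − 179) = 179 + 0.62 × -97 = 118.86 → 119
G = 129 + 0.62 × (97 − 129) = 129 + 0.62 × -32 = 109.16 → 109
B = 171 + 0.62 × (107 − 171) = 171 + 0.62 × -64 = 131.32 → 131

(119, 109, 131)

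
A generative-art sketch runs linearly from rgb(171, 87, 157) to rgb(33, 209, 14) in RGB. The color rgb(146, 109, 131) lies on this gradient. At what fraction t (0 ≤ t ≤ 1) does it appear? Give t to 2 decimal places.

0.18

Invert the lerp on the B channel (largest span, 143): t = (131 − 157) / (14 − 157) = -26/-143 = 0.18182.
Check on R: (146 − 171)/(33 − 171) = 0.1812 ✓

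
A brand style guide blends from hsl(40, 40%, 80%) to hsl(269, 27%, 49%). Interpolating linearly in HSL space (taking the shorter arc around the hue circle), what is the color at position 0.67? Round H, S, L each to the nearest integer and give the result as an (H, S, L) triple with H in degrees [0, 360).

Hue: 269 − 40 = 229°, but |229| > 180 so the shorter arc goes the other way: Δh = 229 − 360 = -131°.
H = 40 + 0.67 × (-131) = -47.77 → -48 → -48 mod 360 = 312°
S = 40 + 0.67 × (27 − 40) = 31.29 → 31%
L = 80 + 0.67 × (49 − 80) = 59.23 → 59%

(312, 31, 59)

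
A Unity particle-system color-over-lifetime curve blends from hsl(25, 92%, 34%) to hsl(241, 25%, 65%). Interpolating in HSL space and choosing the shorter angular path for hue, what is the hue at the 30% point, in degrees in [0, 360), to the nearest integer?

342

Hue: 241 − 25 = 216°, but |216| > 180 so the shorter arc goes the other way: Δh = 216 − 360 = -144°.
H = 25 + 0.3 × (-144) = -18.2 → -18 → -18 mod 360 = 342°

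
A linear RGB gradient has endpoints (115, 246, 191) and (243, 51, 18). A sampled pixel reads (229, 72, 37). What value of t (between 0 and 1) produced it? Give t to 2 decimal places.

0.89

Invert the lerp on the G channel (largest span, 195): t = (72 − 246) / (51 − 246) = -174/-195 = 0.89231.
Check on R: (229 − 115)/(243 − 115) = 0.8906 ✓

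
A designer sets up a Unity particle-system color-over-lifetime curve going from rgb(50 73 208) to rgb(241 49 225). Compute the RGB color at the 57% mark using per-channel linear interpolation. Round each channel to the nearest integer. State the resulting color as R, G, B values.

(159, 59, 218)

57% corresponds to t = 0.57.
R = 50 + 0.57 × (241 − 50) = 50 + 0.57 × 191 = 158.87 → 159
G = 73 + 0.57 × (49 − 73) = 73 + 0.57 × -24 = 59.32 → 59
B = 208 + 0.57 × (225 − 208) = 208 + 0.57 × 17 = 217.69 → 218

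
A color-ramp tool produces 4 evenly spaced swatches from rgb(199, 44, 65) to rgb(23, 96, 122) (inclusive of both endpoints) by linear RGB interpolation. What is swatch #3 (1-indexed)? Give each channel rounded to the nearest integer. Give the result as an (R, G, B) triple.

With 4 swatches and endpoints inclusive, swatch 3 sits at t = (3 − 1)/(4 − 1) = 2/3 ≈ 0.6667.
R = 199 + 0.6667 × (23 − 199) = 81.661 → 82
G = 44 + 0.6667 × (96 − 44) = 78.668 → 79
B = 65 + 0.6667 × (122 − 65) = 103.002 → 103

(82, 79, 103)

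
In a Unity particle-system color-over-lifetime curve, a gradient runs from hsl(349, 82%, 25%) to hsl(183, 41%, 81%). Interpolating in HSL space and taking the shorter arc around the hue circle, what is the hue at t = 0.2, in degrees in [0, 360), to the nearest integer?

316

Hue arc: Δh = 183 − 349 = -166° (|Δh| ≤ 180, already the shorter path).
H = 349 + 0.2 × (-166) = 315.8 → 316°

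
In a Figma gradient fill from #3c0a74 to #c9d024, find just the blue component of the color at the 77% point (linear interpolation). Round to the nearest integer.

B₁ = 116 (from #3c0a74), B₂ = 36 (from #c9d024).
B = 116 + 0.77 × (36 − 116) = 54.4 → 54

54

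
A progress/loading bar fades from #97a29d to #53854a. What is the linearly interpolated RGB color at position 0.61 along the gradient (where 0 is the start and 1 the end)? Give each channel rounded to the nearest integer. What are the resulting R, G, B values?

#97a29d → (151, 162, 157); #53854a → (83, 133, 74).
R = 151 + 0.61 × (83 − 151) = 151 + 0.61 × -68 = 109.52 → 110
G = 162 + 0.61 × (133 − 162) = 162 + 0.61 × -29 = 144.31 → 144
B = 157 + 0.61 × (74 − 157) = 157 + 0.61 × -83 = 106.37 → 106

(110, 144, 106)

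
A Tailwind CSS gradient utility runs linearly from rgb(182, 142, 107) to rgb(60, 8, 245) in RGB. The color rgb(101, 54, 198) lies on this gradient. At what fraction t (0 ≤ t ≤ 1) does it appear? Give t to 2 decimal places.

0.66

Invert the lerp on the B channel (largest span, 138): t = (198 − 107) / (245 − 107) = 91/138 = 0.65942.
Check on R: (101 − 182)/(60 − 182) = 0.6639 ✓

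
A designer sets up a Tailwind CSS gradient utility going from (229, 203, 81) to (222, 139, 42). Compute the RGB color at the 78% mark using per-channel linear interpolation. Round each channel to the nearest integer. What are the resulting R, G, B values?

78% corresponds to t = 0.78.
R = 229 + 0.78 × (222 − 229) = 229 + 0.78 × -7 = 223.54 → 224
G = 203 + 0.78 × (139 − 203) = 203 + 0.78 × -64 = 153.08 → 153
B = 81 + 0.78 × (42 − 81) = 81 + 0.78 × -39 = 50.58 → 51

(224, 153, 51)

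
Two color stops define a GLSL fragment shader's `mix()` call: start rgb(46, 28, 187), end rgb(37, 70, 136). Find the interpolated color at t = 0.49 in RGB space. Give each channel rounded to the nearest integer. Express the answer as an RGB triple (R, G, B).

(42, 49, 162)

R = 46 + 0.49 × (37 − 46) = 46 + 0.49 × -9 = 41.59 → 42
G = 28 + 0.49 × (70 − 28) = 28 + 0.49 × 42 = 48.58 → 49
B = 187 + 0.49 × (136 − 187) = 187 + 0.49 × -51 = 162.01 → 162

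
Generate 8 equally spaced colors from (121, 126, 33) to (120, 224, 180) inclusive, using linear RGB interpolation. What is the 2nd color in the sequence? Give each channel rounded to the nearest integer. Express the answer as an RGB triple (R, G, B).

(121, 140, 54)

With 8 swatches and endpoints inclusive, swatch 2 sits at t = (2 − 1)/(8 − 1) = 1/7 ≈ 0.1429.
R = 121 + 0.1429 × (120 − 121) = 120.857 → 121
G = 126 + 0.1429 × (224 − 126) = 140.004 → 140
B = 33 + 0.1429 × (180 − 33) = 54.006 → 54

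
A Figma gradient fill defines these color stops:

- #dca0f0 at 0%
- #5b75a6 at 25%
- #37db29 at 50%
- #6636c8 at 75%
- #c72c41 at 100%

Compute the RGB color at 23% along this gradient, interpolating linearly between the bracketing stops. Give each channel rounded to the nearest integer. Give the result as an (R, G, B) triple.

23% lies between the 0% and 25% stops, so the local fraction is t = (23 − 0)/(25 − 0) = 23/25 ≈ 0.92.
#dca0f0 → (220, 160, 240); #5b75a6 → (91, 117, 166).
R = 220 + 0.92 × (91 − 220) = 101.32 → 101
G = 160 + 0.92 × (117 − 160) = 120.44 → 120
B = 240 + 0.92 × (166 − 240) = 171.92 → 172

(101, 120, 172)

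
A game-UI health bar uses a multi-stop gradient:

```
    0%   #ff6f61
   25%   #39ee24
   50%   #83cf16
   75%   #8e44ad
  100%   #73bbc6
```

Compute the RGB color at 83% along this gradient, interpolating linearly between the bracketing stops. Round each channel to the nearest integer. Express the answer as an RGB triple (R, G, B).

(133, 106, 181)

83% lies between the 75% and 100% stops, so the local fraction is t = (83 − 75)/(100 − 75) = 8/25 ≈ 0.32.
#8e44ad → (142, 68, 173); #73bbc6 → (115, 187, 198).
R = 142 + 0.32 × (115 − 142) = 133.36 → 133
G = 68 + 0.32 × (187 − 68) = 106.08 → 106
B = 173 + 0.32 × (198 − 173) = 181 → 181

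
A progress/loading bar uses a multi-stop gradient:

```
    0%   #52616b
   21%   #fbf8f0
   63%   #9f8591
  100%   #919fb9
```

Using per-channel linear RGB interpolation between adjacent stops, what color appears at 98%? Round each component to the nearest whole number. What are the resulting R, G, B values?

(146, 158, 183)

98% lies between the 63% and 100% stops, so the local fraction is t = (98 − 63)/(100 − 63) = 35/37 ≈ 0.9459.
#9f8591 → (159, 133, 145); #919fb9 → (145, 159, 185).
R = 159 + 0.9459 × (145 − 159) = 145.757 → 146
G = 133 + 0.9459 × (159 − 133) = 157.593 → 158
B = 145 + 0.9459 × (185 − 145) = 182.836 → 183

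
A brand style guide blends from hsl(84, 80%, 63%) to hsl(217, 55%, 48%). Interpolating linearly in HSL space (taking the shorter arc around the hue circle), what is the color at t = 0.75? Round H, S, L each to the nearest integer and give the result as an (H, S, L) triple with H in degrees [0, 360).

(184, 61, 52)

Hue arc: Δh = 217 − 84 = 133° (|Δh| ≤ 180, already the shorter path).
H = 84 + 0.75 × (133) = 183.75 → 184°
S = 80 + 0.75 × (55 − 80) = 61.25 → 61%
L = 63 + 0.75 × (48 − 63) = 51.75 → 52%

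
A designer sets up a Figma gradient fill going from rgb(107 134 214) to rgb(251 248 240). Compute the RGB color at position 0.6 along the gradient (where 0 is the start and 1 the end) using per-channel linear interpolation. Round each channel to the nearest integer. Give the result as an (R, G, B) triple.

R = 107 + 0.6 × (251 − 107) = 107 + 0.6 × 144 = 193.4 → 193
G = 134 + 0.6 × (248 − 134) = 134 + 0.6 × 114 = 202.4 → 202
B = 214 + 0.6 × (240 − 214) = 214 + 0.6 × 26 = 229.6 → 230

(193, 202, 230)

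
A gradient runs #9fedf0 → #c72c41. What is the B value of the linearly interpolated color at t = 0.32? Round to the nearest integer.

184

B₁ = 240 (from #9fedf0), B₂ = 65 (from #c72c41).
B = 240 + 0.32 × (65 − 240) = 184 → 184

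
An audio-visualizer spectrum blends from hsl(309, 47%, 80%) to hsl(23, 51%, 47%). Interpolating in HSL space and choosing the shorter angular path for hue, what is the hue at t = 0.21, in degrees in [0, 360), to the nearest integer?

325

Hue: 23 − 309 = -286°, but |-286| > 180 so the shorter arc goes the other way: Δh = -286 + 360 = 74°.
H = 309 + 0.21 × (74) = 324.54 → 325°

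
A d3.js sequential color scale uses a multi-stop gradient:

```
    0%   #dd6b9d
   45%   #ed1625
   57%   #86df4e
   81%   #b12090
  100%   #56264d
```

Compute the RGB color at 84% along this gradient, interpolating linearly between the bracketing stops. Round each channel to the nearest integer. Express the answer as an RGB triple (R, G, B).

84% lies between the 81% and 100% stops, so the local fraction is t = (84 − 81)/(100 − 81) = 3/19 ≈ 0.1579.
#b12090 → (177, 32, 144); #56264d → (86, 38, 77).
R = 177 + 0.1579 × (86 − 177) = 162.631 → 163
G = 32 + 0.1579 × (38 − 32) = 32.947 → 33
B = 144 + 0.1579 × (77 − 144) = 133.421 → 133

(163, 33, 133)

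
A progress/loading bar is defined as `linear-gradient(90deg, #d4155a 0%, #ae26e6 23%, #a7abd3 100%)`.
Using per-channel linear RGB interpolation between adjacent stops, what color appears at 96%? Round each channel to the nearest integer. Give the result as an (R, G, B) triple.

(167, 164, 212)

96% lies between the 23% and 100% stops, so the local fraction is t = (96 − 23)/(100 − 23) = 73/77 ≈ 0.9481.
#ae26e6 → (174, 38, 230); #a7abd3 → (167, 171, 211).
R = 174 + 0.9481 × (167 − 174) = 167.363 → 167
G = 38 + 0.9481 × (171 − 38) = 164.097 → 164
B = 230 + 0.9481 × (211 − 230) = 211.986 → 212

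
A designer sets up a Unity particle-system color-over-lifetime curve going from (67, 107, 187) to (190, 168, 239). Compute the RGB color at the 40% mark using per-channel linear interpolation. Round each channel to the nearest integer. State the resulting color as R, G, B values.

40% corresponds to t = 0.4.
R = 67 + 0.4 × (190 − 67) = 67 + 0.4 × 123 = 116.2 → 116
G = 107 + 0.4 × (168 − 107) = 107 + 0.4 × 61 = 131.4 → 131
B = 187 + 0.4 × (239 − 187) = 187 + 0.4 × 52 = 207.8 → 208

(116, 131, 208)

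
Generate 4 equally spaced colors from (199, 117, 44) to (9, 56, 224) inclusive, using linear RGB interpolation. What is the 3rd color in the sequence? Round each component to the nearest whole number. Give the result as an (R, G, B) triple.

With 4 swatches and endpoints inclusive, swatch 3 sits at t = (3 − 1)/(4 − 1) = 2/3 ≈ 0.6667.
R = 199 + 0.6667 × (9 − 199) = 72.327 → 72
G = 117 + 0.6667 × (56 − 117) = 76.331 → 76
B = 44 + 0.6667 × (224 − 44) = 164.006 → 164

(72, 76, 164)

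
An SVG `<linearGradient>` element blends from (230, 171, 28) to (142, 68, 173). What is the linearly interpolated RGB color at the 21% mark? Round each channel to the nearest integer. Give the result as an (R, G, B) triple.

21% corresponds to t = 0.21.
R = 230 + 0.21 × (142 − 230) = 230 + 0.21 × -88 = 211.52 → 212
G = 171 + 0.21 × (68 − 171) = 171 + 0.21 × -103 = 149.37 → 149
B = 28 + 0.21 × (173 − 28) = 28 + 0.21 × 145 = 58.45 → 58

(212, 149, 58)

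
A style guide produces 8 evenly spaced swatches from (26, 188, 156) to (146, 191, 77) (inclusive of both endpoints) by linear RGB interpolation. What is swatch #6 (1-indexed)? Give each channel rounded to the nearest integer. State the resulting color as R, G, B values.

With 8 swatches and endpoints inclusive, swatch 6 sits at t = (6 − 1)/(8 − 1) = 5/7 ≈ 0.7143.
R = 26 + 0.7143 × (146 − 26) = 111.716 → 112
G = 188 + 0.7143 × (191 − 188) = 190.143 → 190
B = 156 + 0.7143 × (77 − 156) = 99.57 → 100

(112, 190, 100)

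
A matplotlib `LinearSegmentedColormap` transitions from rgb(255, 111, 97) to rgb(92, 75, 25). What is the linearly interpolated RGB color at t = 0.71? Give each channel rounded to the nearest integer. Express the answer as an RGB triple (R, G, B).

(139, 85, 46)

R = 255 + 0.71 × (92 − 255) = 255 + 0.71 × -163 = 139.27 → 139
G = 111 + 0.71 × (75 − 111) = 111 + 0.71 × -36 = 85.44 → 85
B = 97 + 0.71 × (25 − 97) = 97 + 0.71 × -72 = 45.88 → 46
So the blended color is (139, 85, 46), about #8b552e.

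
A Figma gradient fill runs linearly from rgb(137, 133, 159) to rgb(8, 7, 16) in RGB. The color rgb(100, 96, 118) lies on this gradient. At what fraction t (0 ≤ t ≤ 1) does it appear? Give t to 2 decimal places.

Invert the lerp on the B channel (largest span, 143): t = (118 − 159) / (16 − 159) = -41/-143 = 0.28671.
Check on R: (100 − 137)/(8 − 137) = 0.2868 ✓

0.29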